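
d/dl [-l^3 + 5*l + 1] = 5 - 3*l^2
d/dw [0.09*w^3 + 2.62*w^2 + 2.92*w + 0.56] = 0.27*w^2 + 5.24*w + 2.92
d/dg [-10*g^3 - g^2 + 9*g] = -30*g^2 - 2*g + 9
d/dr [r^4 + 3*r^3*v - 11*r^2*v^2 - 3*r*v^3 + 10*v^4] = 4*r^3 + 9*r^2*v - 22*r*v^2 - 3*v^3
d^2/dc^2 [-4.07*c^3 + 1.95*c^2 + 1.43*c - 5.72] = 3.9 - 24.42*c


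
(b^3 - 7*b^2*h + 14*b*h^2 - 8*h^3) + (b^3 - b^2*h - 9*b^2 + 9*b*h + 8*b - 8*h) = 2*b^3 - 8*b^2*h - 9*b^2 + 14*b*h^2 + 9*b*h + 8*b - 8*h^3 - 8*h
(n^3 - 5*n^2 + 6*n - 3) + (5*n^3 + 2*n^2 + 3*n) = 6*n^3 - 3*n^2 + 9*n - 3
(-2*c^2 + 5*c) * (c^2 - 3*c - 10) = -2*c^4 + 11*c^3 + 5*c^2 - 50*c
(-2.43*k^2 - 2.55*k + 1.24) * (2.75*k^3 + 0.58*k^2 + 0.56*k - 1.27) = -6.6825*k^5 - 8.4219*k^4 + 0.5702*k^3 + 2.3773*k^2 + 3.9329*k - 1.5748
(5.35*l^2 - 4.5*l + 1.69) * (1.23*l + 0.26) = 6.5805*l^3 - 4.144*l^2 + 0.9087*l + 0.4394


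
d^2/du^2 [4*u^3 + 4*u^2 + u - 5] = 24*u + 8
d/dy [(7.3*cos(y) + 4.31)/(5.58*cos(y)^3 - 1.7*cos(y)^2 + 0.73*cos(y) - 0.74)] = (81.468*cos(y)^3 + 59.7394*cos(y)^2 - 14.654*cos(y) + 8.5483)*sin(y)/(31.1364*cos(y)^6 - 18.972*cos(y)^5 + 11.0368*cos(y)^4 - 10.7404*cos(y)^3 + 3.0489*cos(y)^2 - 1.0804*cos(y) + 0.5476)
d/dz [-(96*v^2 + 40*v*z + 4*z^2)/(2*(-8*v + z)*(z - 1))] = 2*(2*(5*v + z)*(8*v - z)*(z - 1) - (8*v - z)*(24*v^2 + 10*v*z + z^2) + (z - 1)*(24*v^2 + 10*v*z + z^2))/((8*v - z)^2*(z - 1)^2)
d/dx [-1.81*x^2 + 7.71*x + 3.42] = 7.71 - 3.62*x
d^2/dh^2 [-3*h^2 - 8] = -6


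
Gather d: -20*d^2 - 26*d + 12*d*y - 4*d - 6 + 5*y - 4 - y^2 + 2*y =-20*d^2 + d*(12*y - 30) - y^2 + 7*y - 10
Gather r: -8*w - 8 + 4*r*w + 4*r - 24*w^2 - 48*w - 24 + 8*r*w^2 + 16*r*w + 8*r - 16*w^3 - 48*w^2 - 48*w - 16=r*(8*w^2 + 20*w + 12) - 16*w^3 - 72*w^2 - 104*w - 48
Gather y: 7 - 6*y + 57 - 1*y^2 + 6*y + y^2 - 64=0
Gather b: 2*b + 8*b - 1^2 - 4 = 10*b - 5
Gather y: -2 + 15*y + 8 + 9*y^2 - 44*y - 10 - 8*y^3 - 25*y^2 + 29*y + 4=-8*y^3 - 16*y^2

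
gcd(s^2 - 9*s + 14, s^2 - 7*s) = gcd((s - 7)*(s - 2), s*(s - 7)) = s - 7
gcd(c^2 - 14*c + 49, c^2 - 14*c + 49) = c^2 - 14*c + 49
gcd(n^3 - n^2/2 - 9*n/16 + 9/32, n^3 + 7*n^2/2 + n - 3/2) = n - 1/2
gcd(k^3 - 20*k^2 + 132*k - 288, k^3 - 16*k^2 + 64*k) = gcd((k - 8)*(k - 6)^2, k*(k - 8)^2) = k - 8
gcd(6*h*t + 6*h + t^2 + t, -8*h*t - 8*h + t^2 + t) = t + 1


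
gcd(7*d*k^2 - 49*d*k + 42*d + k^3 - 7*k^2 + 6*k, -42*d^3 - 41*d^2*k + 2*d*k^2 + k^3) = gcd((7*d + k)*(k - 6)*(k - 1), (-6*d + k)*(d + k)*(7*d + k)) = 7*d + k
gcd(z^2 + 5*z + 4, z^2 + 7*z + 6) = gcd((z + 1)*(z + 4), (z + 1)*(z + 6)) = z + 1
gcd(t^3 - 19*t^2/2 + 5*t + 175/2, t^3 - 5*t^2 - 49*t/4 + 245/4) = t - 5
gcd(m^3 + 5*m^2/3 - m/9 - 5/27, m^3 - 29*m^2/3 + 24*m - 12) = 1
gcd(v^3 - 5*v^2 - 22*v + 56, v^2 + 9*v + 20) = v + 4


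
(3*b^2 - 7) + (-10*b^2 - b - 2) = -7*b^2 - b - 9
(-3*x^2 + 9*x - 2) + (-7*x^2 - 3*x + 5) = -10*x^2 + 6*x + 3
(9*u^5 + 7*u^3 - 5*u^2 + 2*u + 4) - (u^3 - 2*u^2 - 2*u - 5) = 9*u^5 + 6*u^3 - 3*u^2 + 4*u + 9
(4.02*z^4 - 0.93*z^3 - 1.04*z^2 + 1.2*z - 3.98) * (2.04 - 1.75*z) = -7.035*z^5 + 9.8283*z^4 - 0.0772000000000002*z^3 - 4.2216*z^2 + 9.413*z - 8.1192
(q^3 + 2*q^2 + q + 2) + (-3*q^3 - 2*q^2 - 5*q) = -2*q^3 - 4*q + 2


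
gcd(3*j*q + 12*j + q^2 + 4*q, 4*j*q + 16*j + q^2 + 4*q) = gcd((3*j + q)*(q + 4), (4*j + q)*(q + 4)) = q + 4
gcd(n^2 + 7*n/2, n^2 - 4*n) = n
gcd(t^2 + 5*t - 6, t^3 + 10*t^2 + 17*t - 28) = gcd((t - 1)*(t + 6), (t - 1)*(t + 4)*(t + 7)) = t - 1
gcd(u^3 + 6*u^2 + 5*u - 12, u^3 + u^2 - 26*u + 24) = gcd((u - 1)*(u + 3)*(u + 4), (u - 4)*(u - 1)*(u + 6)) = u - 1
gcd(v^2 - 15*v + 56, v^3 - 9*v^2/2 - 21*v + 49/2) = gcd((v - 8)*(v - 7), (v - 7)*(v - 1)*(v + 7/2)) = v - 7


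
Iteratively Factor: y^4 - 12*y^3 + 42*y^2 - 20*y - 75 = (y - 3)*(y^3 - 9*y^2 + 15*y + 25) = (y - 3)*(y + 1)*(y^2 - 10*y + 25) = (y - 5)*(y - 3)*(y + 1)*(y - 5)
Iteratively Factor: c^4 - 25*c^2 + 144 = (c - 3)*(c^3 + 3*c^2 - 16*c - 48) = (c - 4)*(c - 3)*(c^2 + 7*c + 12) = (c - 4)*(c - 3)*(c + 3)*(c + 4)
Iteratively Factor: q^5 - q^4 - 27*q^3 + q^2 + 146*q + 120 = (q - 5)*(q^4 + 4*q^3 - 7*q^2 - 34*q - 24) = (q - 5)*(q + 1)*(q^3 + 3*q^2 - 10*q - 24) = (q - 5)*(q - 3)*(q + 1)*(q^2 + 6*q + 8) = (q - 5)*(q - 3)*(q + 1)*(q + 2)*(q + 4)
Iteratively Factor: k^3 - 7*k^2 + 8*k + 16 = (k - 4)*(k^2 - 3*k - 4) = (k - 4)*(k + 1)*(k - 4)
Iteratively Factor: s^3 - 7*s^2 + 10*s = (s - 5)*(s^2 - 2*s) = (s - 5)*(s - 2)*(s)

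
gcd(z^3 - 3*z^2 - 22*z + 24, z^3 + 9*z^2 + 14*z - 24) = z^2 + 3*z - 4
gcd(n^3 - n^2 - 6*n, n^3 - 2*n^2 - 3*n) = n^2 - 3*n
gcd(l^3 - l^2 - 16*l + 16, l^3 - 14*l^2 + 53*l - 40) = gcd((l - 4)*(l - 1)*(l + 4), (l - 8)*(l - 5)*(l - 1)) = l - 1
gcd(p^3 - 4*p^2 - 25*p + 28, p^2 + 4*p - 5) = p - 1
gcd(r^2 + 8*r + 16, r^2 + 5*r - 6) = 1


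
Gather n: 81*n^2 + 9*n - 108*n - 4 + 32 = 81*n^2 - 99*n + 28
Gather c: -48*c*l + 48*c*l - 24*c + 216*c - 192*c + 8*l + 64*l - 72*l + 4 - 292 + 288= 0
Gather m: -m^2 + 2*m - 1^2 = -m^2 + 2*m - 1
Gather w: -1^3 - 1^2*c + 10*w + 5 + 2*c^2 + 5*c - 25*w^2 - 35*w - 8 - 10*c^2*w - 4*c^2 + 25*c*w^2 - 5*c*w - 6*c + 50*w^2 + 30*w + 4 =-2*c^2 - 2*c + w^2*(25*c + 25) + w*(-10*c^2 - 5*c + 5)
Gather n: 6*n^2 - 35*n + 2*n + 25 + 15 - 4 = 6*n^2 - 33*n + 36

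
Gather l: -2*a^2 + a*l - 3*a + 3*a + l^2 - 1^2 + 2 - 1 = -2*a^2 + a*l + l^2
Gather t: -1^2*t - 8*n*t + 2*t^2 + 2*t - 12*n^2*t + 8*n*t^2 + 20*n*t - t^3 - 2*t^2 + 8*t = 8*n*t^2 - t^3 + t*(-12*n^2 + 12*n + 9)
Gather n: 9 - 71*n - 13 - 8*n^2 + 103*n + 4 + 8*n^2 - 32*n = 0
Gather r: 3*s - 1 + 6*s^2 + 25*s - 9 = 6*s^2 + 28*s - 10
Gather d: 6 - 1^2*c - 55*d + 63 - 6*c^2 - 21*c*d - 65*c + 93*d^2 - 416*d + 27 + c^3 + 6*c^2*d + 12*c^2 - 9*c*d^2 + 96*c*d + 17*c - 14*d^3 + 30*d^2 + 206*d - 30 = c^3 + 6*c^2 - 49*c - 14*d^3 + d^2*(123 - 9*c) + d*(6*c^2 + 75*c - 265) + 66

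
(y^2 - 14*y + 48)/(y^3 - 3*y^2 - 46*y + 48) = (y - 6)/(y^2 + 5*y - 6)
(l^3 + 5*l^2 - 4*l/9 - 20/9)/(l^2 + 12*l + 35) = (l^2 - 4/9)/(l + 7)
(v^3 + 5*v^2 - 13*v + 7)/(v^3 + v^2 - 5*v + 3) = (v + 7)/(v + 3)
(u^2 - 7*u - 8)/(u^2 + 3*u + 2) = (u - 8)/(u + 2)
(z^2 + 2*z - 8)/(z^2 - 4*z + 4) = (z + 4)/(z - 2)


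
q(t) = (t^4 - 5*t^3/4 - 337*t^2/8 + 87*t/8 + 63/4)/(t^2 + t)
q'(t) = (-2*t - 1)*(t^4 - 5*t^3/4 - 337*t^2/8 + 87*t/8 + 63/4)/(t^2 + t)^2 + (4*t^3 - 15*t^2/4 - 337*t/4 + 87/8)/(t^2 + t) = (8*t^5 + 7*t^4 - 10*t^3 - 212*t^2 - 126*t - 63)/(4*t^2*(t^2 + 2*t + 1))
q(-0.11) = -143.47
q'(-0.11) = -1348.31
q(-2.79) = -51.01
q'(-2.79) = -20.78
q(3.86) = -22.38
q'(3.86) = 2.93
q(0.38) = 26.22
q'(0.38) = -128.94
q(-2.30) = -63.18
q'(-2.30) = -30.54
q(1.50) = -16.50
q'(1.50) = -11.85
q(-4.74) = -19.42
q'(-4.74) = -14.93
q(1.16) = -11.36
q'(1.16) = -19.14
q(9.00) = 26.12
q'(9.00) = 15.21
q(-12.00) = 126.63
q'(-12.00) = -26.65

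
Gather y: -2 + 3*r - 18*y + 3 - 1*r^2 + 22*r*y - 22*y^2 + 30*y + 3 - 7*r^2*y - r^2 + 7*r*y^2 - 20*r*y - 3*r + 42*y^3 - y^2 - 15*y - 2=-2*r^2 + 42*y^3 + y^2*(7*r - 23) + y*(-7*r^2 + 2*r - 3) + 2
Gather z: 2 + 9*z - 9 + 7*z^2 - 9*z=7*z^2 - 7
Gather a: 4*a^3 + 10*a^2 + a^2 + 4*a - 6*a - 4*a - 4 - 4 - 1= 4*a^3 + 11*a^2 - 6*a - 9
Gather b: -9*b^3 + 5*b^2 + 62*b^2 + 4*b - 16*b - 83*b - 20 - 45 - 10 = -9*b^3 + 67*b^2 - 95*b - 75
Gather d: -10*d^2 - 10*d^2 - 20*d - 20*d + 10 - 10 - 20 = -20*d^2 - 40*d - 20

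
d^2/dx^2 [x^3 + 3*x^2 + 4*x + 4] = 6*x + 6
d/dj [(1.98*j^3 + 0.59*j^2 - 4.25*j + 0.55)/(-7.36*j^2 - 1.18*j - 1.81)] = (-14.5728*j^4 - 4.6728*j^3 - 42.7276*j^2 + 5.9602*j + 8.3415)/(54.1696*j^4 + 17.3696*j^3 + 28.0356*j^2 + 4.2716*j + 3.2761)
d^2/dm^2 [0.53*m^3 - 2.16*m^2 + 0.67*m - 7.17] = 3.18*m - 4.32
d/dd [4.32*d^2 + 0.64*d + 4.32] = 8.64*d + 0.64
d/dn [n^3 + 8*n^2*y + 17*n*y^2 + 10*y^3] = 3*n^2 + 16*n*y + 17*y^2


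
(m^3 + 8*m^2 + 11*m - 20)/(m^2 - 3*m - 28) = (m^2 + 4*m - 5)/(m - 7)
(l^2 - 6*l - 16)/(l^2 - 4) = (l - 8)/(l - 2)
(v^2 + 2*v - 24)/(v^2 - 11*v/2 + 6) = 2*(v + 6)/(2*v - 3)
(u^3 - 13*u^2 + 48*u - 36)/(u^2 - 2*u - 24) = (u^2 - 7*u + 6)/(u + 4)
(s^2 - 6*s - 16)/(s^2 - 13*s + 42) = (s^2 - 6*s - 16)/(s^2 - 13*s + 42)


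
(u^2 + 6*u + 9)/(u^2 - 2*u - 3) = (u^2 + 6*u + 9)/(u^2 - 2*u - 3)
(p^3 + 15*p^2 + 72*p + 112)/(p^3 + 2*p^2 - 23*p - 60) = (p^2 + 11*p + 28)/(p^2 - 2*p - 15)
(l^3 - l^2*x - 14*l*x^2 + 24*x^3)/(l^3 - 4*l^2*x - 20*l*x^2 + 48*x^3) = (-l + 3*x)/(-l + 6*x)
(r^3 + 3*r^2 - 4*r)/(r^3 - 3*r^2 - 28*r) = (r - 1)/(r - 7)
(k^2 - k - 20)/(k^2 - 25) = (k + 4)/(k + 5)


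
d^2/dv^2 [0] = 0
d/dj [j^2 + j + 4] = 2*j + 1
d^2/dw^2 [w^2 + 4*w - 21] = 2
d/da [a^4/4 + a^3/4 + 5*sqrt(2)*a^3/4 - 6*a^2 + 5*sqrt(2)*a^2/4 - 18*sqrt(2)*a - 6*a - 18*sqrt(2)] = a^3 + 3*a^2/4 + 15*sqrt(2)*a^2/4 - 12*a + 5*sqrt(2)*a/2 - 18*sqrt(2) - 6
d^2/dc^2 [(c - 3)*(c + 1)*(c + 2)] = 6*c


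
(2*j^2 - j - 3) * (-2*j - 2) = -4*j^3 - 2*j^2 + 8*j + 6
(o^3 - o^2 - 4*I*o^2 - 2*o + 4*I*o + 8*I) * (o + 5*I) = o^4 - o^3 + I*o^3 + 18*o^2 - I*o^2 - 20*o - 2*I*o - 40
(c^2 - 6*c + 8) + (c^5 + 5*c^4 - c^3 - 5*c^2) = c^5 + 5*c^4 - c^3 - 4*c^2 - 6*c + 8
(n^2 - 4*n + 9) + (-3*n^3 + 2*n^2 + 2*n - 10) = -3*n^3 + 3*n^2 - 2*n - 1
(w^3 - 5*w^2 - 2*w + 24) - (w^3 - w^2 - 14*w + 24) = -4*w^2 + 12*w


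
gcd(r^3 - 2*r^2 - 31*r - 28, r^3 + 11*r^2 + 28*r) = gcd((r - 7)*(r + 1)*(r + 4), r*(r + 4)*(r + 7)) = r + 4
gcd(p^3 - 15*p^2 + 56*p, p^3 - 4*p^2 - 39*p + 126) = p - 7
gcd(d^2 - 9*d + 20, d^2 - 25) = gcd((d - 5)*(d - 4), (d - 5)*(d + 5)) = d - 5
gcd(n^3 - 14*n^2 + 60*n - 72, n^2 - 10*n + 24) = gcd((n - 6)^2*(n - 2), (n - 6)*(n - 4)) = n - 6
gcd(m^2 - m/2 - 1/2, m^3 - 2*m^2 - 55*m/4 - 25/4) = m + 1/2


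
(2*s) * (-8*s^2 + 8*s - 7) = -16*s^3 + 16*s^2 - 14*s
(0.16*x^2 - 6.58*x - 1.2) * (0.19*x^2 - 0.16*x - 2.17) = 0.0304*x^4 - 1.2758*x^3 + 0.4776*x^2 + 14.4706*x + 2.604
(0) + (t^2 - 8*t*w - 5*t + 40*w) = t^2 - 8*t*w - 5*t + 40*w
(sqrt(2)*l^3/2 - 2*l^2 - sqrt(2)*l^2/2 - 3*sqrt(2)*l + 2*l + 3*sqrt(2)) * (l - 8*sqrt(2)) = sqrt(2)*l^4/2 - 10*l^3 - sqrt(2)*l^3/2 + 10*l^2 + 13*sqrt(2)*l^2 - 13*sqrt(2)*l + 48*l - 48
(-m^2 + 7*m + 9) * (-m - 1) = m^3 - 6*m^2 - 16*m - 9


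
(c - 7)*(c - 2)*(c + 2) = c^3 - 7*c^2 - 4*c + 28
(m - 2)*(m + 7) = m^2 + 5*m - 14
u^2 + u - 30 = (u - 5)*(u + 6)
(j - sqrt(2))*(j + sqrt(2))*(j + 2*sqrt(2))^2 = j^4 + 4*sqrt(2)*j^3 + 6*j^2 - 8*sqrt(2)*j - 16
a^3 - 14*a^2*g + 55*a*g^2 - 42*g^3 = (a - 7*g)*(a - 6*g)*(a - g)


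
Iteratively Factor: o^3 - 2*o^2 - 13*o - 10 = (o - 5)*(o^2 + 3*o + 2) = (o - 5)*(o + 2)*(o + 1)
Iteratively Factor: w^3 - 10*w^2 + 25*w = (w - 5)*(w^2 - 5*w) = w*(w - 5)*(w - 5)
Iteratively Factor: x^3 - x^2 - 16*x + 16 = (x - 4)*(x^2 + 3*x - 4) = (x - 4)*(x + 4)*(x - 1)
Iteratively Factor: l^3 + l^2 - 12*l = (l - 3)*(l^2 + 4*l) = l*(l - 3)*(l + 4)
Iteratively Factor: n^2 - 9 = (n + 3)*(n - 3)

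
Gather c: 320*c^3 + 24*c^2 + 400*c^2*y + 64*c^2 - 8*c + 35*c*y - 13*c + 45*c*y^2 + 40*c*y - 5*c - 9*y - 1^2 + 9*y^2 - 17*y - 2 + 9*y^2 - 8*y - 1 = 320*c^3 + c^2*(400*y + 88) + c*(45*y^2 + 75*y - 26) + 18*y^2 - 34*y - 4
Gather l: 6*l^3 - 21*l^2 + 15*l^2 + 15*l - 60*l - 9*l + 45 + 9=6*l^3 - 6*l^2 - 54*l + 54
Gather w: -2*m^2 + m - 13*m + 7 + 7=-2*m^2 - 12*m + 14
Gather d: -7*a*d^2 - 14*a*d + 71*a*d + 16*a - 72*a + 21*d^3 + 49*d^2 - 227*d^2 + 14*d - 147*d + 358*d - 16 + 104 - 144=-56*a + 21*d^3 + d^2*(-7*a - 178) + d*(57*a + 225) - 56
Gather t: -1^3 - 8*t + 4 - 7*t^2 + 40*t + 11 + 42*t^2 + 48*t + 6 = 35*t^2 + 80*t + 20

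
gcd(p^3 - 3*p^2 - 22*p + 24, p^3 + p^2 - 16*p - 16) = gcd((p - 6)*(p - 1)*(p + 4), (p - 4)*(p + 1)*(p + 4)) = p + 4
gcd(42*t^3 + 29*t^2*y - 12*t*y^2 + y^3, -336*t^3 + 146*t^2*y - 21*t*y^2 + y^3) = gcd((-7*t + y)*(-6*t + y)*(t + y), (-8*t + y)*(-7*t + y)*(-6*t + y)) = 42*t^2 - 13*t*y + y^2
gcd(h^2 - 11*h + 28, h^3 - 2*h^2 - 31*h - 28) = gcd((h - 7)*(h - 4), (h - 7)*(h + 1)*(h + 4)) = h - 7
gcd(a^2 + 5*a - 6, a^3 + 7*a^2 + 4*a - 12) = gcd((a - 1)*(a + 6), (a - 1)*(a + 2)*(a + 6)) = a^2 + 5*a - 6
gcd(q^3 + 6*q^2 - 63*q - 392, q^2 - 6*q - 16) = q - 8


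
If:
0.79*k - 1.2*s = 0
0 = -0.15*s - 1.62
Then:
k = -16.41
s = -10.80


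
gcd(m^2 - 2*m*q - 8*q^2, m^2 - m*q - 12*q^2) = -m + 4*q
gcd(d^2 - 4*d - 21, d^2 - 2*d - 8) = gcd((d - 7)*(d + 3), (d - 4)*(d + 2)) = 1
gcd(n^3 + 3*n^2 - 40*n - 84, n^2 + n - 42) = n^2 + n - 42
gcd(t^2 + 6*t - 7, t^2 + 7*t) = t + 7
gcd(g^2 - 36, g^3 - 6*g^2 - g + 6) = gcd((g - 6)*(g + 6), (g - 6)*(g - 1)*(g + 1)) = g - 6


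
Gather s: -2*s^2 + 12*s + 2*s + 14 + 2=-2*s^2 + 14*s + 16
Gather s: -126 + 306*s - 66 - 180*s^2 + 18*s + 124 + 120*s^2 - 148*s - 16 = -60*s^2 + 176*s - 84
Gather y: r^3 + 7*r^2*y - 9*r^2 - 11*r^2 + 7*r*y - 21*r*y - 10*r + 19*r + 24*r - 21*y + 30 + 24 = r^3 - 20*r^2 + 33*r + y*(7*r^2 - 14*r - 21) + 54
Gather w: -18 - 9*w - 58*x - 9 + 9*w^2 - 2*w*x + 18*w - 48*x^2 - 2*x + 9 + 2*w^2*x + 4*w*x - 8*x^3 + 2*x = w^2*(2*x + 9) + w*(2*x + 9) - 8*x^3 - 48*x^2 - 58*x - 18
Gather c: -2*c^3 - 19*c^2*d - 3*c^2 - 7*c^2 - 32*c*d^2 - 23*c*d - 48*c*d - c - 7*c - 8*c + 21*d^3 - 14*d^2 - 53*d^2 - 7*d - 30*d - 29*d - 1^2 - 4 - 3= -2*c^3 + c^2*(-19*d - 10) + c*(-32*d^2 - 71*d - 16) + 21*d^3 - 67*d^2 - 66*d - 8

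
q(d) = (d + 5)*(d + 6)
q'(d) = 2*d + 11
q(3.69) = 84.21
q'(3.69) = 18.38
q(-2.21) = 10.57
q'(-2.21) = 6.58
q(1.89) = 54.36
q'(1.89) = 14.78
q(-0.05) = 29.45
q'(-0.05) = 10.90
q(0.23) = 32.58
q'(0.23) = 11.46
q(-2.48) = 8.87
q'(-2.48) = 6.04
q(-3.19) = 5.09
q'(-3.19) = 4.62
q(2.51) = 63.91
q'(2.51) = 16.02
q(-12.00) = 42.00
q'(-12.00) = -13.00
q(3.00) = 72.00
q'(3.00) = 17.00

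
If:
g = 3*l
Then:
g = 3*l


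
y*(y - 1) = y^2 - y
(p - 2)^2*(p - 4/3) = p^3 - 16*p^2/3 + 28*p/3 - 16/3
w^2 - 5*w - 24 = (w - 8)*(w + 3)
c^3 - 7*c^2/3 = c^2*(c - 7/3)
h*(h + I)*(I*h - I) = I*h^3 - h^2 - I*h^2 + h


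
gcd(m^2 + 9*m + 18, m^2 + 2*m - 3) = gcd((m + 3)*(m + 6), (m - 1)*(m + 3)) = m + 3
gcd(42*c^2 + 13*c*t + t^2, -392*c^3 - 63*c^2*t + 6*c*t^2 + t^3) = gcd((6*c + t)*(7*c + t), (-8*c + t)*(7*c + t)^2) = 7*c + t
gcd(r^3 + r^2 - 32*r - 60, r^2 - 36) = r - 6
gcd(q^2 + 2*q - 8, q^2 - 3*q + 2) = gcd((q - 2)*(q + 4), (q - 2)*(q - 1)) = q - 2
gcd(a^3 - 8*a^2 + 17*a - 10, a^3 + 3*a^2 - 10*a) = a - 2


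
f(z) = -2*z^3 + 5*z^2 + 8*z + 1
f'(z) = -6*z^2 + 10*z + 8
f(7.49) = -498.96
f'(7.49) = -253.70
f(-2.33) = 34.80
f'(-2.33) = -47.87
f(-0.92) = -0.57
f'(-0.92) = -6.28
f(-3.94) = 169.42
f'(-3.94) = -124.54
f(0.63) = 7.52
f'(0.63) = 11.92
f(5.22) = -105.47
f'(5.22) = -103.29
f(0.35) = 4.33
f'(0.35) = 10.76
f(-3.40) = 110.21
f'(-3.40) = -95.36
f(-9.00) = 1792.00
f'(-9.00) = -568.00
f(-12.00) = 4081.00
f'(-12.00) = -976.00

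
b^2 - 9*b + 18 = (b - 6)*(b - 3)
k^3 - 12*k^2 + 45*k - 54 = (k - 6)*(k - 3)^2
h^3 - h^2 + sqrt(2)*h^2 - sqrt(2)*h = h*(h - 1)*(h + sqrt(2))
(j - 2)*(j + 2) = j^2 - 4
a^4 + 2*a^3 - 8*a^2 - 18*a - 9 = (a - 3)*(a + 1)^2*(a + 3)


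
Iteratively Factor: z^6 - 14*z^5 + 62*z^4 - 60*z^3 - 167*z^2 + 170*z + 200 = (z - 5)*(z^5 - 9*z^4 + 17*z^3 + 25*z^2 - 42*z - 40) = (z - 5)^2*(z^4 - 4*z^3 - 3*z^2 + 10*z + 8) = (z - 5)^2*(z + 1)*(z^3 - 5*z^2 + 2*z + 8) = (z - 5)^2*(z - 2)*(z + 1)*(z^2 - 3*z - 4) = (z - 5)^2*(z - 2)*(z + 1)^2*(z - 4)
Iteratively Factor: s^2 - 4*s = (s)*(s - 4)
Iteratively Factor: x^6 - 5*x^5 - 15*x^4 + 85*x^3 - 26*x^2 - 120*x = (x - 5)*(x^5 - 15*x^3 + 10*x^2 + 24*x) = (x - 5)*(x - 3)*(x^4 + 3*x^3 - 6*x^2 - 8*x) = (x - 5)*(x - 3)*(x - 2)*(x^3 + 5*x^2 + 4*x) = x*(x - 5)*(x - 3)*(x - 2)*(x^2 + 5*x + 4) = x*(x - 5)*(x - 3)*(x - 2)*(x + 1)*(x + 4)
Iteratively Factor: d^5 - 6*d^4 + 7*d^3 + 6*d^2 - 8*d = (d - 1)*(d^4 - 5*d^3 + 2*d^2 + 8*d) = (d - 4)*(d - 1)*(d^3 - d^2 - 2*d) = (d - 4)*(d - 1)*(d + 1)*(d^2 - 2*d) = (d - 4)*(d - 2)*(d - 1)*(d + 1)*(d)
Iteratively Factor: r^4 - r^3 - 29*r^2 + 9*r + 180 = (r + 3)*(r^3 - 4*r^2 - 17*r + 60) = (r + 3)*(r + 4)*(r^2 - 8*r + 15) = (r - 5)*(r + 3)*(r + 4)*(r - 3)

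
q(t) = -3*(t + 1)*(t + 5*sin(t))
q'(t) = -3*t - 3*(t + 1)*(5*cos(t) + 1) - 15*sin(t)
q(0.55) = -14.71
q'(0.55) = -33.96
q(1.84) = -56.74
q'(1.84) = -17.17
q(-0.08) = 1.32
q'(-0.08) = -15.08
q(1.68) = -53.47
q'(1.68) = -23.61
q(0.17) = -3.57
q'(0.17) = -23.85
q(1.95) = -58.36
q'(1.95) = -12.25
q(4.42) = 5.98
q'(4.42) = 8.28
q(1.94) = -58.24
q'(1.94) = -12.71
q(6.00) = -96.66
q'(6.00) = -135.63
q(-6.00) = -69.04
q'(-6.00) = 100.82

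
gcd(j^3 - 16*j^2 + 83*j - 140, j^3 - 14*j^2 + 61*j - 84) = j^2 - 11*j + 28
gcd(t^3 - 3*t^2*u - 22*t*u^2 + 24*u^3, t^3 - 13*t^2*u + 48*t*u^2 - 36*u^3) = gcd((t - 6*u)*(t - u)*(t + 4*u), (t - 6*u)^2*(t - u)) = t^2 - 7*t*u + 6*u^2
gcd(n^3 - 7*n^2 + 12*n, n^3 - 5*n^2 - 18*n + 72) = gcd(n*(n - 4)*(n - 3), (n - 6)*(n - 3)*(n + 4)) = n - 3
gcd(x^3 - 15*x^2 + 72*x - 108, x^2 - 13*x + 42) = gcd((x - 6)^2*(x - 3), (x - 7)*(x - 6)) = x - 6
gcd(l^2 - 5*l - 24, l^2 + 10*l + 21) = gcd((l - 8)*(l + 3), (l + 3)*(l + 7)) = l + 3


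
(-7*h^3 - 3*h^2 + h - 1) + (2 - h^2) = -7*h^3 - 4*h^2 + h + 1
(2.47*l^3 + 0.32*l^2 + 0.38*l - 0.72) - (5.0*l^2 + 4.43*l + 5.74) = 2.47*l^3 - 4.68*l^2 - 4.05*l - 6.46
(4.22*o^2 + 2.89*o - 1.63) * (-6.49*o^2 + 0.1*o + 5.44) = -27.3878*o^4 - 18.3341*o^3 + 33.8245*o^2 + 15.5586*o - 8.8672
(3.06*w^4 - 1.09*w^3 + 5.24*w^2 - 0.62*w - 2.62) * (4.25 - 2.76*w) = -8.4456*w^5 + 16.0134*w^4 - 19.0949*w^3 + 23.9812*w^2 + 4.5962*w - 11.135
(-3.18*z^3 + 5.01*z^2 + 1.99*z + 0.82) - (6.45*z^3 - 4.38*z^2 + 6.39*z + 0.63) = -9.63*z^3 + 9.39*z^2 - 4.4*z + 0.19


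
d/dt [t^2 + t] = 2*t + 1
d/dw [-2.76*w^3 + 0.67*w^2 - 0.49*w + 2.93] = -8.28*w^2 + 1.34*w - 0.49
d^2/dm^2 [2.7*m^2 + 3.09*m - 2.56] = 5.40000000000000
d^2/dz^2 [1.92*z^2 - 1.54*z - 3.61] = 3.84000000000000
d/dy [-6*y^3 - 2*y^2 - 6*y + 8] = -18*y^2 - 4*y - 6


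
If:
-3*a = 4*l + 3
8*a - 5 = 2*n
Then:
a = n/4 + 5/8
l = -3*n/16 - 39/32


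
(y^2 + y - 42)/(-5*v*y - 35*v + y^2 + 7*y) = (y - 6)/(-5*v + y)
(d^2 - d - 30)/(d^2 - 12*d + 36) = (d + 5)/(d - 6)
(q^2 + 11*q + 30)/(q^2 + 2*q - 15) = (q + 6)/(q - 3)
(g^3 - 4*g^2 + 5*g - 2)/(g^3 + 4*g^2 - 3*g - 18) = (g^2 - 2*g + 1)/(g^2 + 6*g + 9)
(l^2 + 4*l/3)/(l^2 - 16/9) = 3*l/(3*l - 4)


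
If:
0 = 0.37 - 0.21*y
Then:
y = 1.76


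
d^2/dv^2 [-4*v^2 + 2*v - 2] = -8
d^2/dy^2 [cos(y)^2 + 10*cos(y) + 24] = -10*cos(y) - 2*cos(2*y)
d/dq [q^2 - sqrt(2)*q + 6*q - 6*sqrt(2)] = 2*q - sqrt(2) + 6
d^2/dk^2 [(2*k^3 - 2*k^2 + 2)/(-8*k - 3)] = 4*(-64*k^3 - 72*k^2 - 27*k - 55)/(512*k^3 + 576*k^2 + 216*k + 27)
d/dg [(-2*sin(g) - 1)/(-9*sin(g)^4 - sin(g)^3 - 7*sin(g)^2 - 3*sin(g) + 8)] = -(54*sin(g)^4 + 40*sin(g)^3 + 17*sin(g)^2 + 14*sin(g) + 19)*cos(g)/(9*sin(g)^4 + sin(g)^3 + 7*sin(g)^2 + 3*sin(g) - 8)^2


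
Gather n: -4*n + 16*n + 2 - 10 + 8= 12*n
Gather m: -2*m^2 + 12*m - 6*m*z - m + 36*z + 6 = -2*m^2 + m*(11 - 6*z) + 36*z + 6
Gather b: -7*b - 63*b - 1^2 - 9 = -70*b - 10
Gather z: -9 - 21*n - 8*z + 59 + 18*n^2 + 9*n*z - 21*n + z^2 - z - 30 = 18*n^2 - 42*n + z^2 + z*(9*n - 9) + 20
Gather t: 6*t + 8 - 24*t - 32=-18*t - 24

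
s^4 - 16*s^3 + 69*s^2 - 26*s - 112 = (s - 8)*(s - 7)*(s - 2)*(s + 1)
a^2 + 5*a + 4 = (a + 1)*(a + 4)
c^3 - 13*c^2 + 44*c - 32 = (c - 8)*(c - 4)*(c - 1)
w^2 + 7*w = w*(w + 7)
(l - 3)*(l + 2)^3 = l^4 + 3*l^3 - 6*l^2 - 28*l - 24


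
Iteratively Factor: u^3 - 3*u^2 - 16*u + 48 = (u - 4)*(u^2 + u - 12) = (u - 4)*(u - 3)*(u + 4)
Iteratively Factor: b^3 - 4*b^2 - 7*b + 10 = (b - 1)*(b^2 - 3*b - 10) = (b - 1)*(b + 2)*(b - 5)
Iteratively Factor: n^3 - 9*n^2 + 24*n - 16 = (n - 4)*(n^2 - 5*n + 4) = (n - 4)*(n - 1)*(n - 4)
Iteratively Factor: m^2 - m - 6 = (m - 3)*(m + 2)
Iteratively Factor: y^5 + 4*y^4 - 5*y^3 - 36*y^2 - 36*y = (y - 3)*(y^4 + 7*y^3 + 16*y^2 + 12*y) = (y - 3)*(y + 2)*(y^3 + 5*y^2 + 6*y) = y*(y - 3)*(y + 2)*(y^2 + 5*y + 6) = y*(y - 3)*(y + 2)^2*(y + 3)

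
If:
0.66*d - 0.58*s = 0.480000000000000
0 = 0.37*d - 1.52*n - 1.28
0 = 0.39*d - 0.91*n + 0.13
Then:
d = -5.32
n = -2.14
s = -6.88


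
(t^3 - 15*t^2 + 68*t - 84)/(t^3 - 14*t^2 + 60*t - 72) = (t - 7)/(t - 6)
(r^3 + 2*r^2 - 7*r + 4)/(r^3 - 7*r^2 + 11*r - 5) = (r + 4)/(r - 5)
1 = 1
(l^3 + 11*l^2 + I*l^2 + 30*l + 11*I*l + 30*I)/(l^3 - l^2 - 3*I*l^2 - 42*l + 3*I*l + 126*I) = (l^2 + l*(5 + I) + 5*I)/(l^2 - l*(7 + 3*I) + 21*I)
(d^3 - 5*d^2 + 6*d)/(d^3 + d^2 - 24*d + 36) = d/(d + 6)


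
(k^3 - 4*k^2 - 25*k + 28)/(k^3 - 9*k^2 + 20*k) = (k^3 - 4*k^2 - 25*k + 28)/(k*(k^2 - 9*k + 20))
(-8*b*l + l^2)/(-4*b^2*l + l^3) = (8*b - l)/(4*b^2 - l^2)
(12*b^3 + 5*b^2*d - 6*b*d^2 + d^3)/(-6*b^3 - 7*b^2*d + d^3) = (-4*b + d)/(2*b + d)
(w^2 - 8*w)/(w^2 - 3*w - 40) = w/(w + 5)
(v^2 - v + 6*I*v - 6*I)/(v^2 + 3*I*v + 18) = (v - 1)/(v - 3*I)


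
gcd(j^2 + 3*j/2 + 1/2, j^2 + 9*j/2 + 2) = j + 1/2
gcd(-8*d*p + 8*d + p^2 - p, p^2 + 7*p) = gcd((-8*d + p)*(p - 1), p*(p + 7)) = 1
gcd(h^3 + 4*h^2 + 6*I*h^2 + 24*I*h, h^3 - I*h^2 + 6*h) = h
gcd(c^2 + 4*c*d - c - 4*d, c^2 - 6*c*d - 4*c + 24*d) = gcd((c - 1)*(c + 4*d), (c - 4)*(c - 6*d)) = 1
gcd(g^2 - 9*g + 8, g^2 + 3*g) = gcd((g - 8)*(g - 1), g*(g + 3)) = 1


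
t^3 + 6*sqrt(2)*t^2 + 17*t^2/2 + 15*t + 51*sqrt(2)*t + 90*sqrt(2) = (t + 5/2)*(t + 6)*(t + 6*sqrt(2))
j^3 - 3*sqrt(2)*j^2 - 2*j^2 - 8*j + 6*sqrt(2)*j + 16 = (j - 2)*(j - 4*sqrt(2))*(j + sqrt(2))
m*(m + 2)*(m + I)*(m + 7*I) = m^4 + 2*m^3 + 8*I*m^3 - 7*m^2 + 16*I*m^2 - 14*m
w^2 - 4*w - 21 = (w - 7)*(w + 3)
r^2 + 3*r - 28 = (r - 4)*(r + 7)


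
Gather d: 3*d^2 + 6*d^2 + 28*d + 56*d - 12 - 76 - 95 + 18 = 9*d^2 + 84*d - 165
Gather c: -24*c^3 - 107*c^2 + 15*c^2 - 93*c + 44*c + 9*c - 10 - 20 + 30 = -24*c^3 - 92*c^2 - 40*c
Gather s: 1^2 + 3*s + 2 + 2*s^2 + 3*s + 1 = 2*s^2 + 6*s + 4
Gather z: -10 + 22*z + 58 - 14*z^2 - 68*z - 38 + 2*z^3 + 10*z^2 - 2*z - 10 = 2*z^3 - 4*z^2 - 48*z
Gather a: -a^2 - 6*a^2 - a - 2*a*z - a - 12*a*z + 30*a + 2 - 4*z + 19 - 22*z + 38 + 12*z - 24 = -7*a^2 + a*(28 - 14*z) - 14*z + 35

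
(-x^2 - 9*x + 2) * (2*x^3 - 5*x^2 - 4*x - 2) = -2*x^5 - 13*x^4 + 53*x^3 + 28*x^2 + 10*x - 4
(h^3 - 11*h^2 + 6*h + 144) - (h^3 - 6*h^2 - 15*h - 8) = -5*h^2 + 21*h + 152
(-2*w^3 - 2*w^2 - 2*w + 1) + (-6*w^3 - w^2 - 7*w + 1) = -8*w^3 - 3*w^2 - 9*w + 2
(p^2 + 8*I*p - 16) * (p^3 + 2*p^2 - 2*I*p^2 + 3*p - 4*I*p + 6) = p^5 + 2*p^4 + 6*I*p^4 + 3*p^3 + 12*I*p^3 + 6*p^2 + 56*I*p^2 - 48*p + 112*I*p - 96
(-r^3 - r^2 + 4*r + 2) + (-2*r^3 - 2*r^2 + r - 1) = -3*r^3 - 3*r^2 + 5*r + 1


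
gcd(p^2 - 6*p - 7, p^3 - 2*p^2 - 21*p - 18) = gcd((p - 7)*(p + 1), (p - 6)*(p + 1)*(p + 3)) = p + 1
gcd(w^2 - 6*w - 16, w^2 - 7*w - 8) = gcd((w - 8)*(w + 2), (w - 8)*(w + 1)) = w - 8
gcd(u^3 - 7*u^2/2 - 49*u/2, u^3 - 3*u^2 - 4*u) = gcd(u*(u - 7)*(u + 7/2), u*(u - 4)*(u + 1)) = u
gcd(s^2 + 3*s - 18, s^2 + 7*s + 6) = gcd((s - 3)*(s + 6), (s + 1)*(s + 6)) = s + 6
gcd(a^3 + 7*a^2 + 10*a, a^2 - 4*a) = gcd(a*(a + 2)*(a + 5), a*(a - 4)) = a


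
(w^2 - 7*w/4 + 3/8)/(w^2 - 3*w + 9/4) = (4*w - 1)/(2*(2*w - 3))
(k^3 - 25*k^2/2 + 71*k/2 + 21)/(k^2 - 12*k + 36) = (2*k^2 - 13*k - 7)/(2*(k - 6))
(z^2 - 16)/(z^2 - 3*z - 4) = (z + 4)/(z + 1)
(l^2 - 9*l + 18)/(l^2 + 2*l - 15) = (l - 6)/(l + 5)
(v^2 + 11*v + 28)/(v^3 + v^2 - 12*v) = (v + 7)/(v*(v - 3))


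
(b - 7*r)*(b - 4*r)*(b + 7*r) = b^3 - 4*b^2*r - 49*b*r^2 + 196*r^3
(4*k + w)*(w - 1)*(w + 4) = 4*k*w^2 + 12*k*w - 16*k + w^3 + 3*w^2 - 4*w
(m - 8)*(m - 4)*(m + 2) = m^3 - 10*m^2 + 8*m + 64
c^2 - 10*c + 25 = (c - 5)^2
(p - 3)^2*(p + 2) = p^3 - 4*p^2 - 3*p + 18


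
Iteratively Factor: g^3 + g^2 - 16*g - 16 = (g + 4)*(g^2 - 3*g - 4) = (g - 4)*(g + 4)*(g + 1)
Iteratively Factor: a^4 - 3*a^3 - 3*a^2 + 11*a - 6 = (a + 2)*(a^3 - 5*a^2 + 7*a - 3) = (a - 1)*(a + 2)*(a^2 - 4*a + 3) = (a - 1)^2*(a + 2)*(a - 3)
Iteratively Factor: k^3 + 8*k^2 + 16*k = (k + 4)*(k^2 + 4*k) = k*(k + 4)*(k + 4)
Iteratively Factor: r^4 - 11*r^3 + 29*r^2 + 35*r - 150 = (r - 5)*(r^3 - 6*r^2 - r + 30) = (r - 5)*(r - 3)*(r^2 - 3*r - 10) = (r - 5)^2*(r - 3)*(r + 2)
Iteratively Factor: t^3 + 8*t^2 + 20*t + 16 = (t + 2)*(t^2 + 6*t + 8) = (t + 2)^2*(t + 4)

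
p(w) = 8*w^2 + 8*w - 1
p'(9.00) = 152.00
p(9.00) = 719.00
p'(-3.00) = -40.00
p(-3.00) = 47.00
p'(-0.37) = 2.08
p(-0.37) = -2.86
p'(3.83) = 69.28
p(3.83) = 146.99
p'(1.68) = 34.88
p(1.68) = 35.02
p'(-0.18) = 5.12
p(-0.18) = -2.18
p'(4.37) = 77.92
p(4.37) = 186.74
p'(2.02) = 40.32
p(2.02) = 47.80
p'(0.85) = 21.60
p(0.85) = 11.58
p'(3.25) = 60.00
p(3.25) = 109.50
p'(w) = 16*w + 8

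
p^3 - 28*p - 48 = (p - 6)*(p + 2)*(p + 4)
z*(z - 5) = z^2 - 5*z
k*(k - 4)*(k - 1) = k^3 - 5*k^2 + 4*k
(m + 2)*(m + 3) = m^2 + 5*m + 6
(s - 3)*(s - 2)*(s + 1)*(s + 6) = s^4 + 2*s^3 - 23*s^2 + 12*s + 36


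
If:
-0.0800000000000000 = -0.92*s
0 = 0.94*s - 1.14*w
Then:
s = 0.09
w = 0.07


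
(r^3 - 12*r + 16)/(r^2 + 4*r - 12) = (r^2 + 2*r - 8)/(r + 6)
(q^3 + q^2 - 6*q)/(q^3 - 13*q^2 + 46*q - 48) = q*(q + 3)/(q^2 - 11*q + 24)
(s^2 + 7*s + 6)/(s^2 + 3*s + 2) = (s + 6)/(s + 2)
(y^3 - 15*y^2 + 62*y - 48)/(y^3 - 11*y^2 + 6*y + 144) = (y - 1)/(y + 3)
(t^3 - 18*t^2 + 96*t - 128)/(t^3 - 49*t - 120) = (t^2 - 10*t + 16)/(t^2 + 8*t + 15)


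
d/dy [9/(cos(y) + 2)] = 9*sin(y)/(cos(y) + 2)^2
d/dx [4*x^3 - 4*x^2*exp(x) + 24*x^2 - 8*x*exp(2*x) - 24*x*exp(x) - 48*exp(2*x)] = -4*x^2*exp(x) + 12*x^2 - 16*x*exp(2*x) - 32*x*exp(x) + 48*x - 104*exp(2*x) - 24*exp(x)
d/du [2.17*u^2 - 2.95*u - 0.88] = 4.34*u - 2.95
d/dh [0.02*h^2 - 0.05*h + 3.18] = 0.04*h - 0.05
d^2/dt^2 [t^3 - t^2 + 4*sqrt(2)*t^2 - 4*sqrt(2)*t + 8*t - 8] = 6*t - 2 + 8*sqrt(2)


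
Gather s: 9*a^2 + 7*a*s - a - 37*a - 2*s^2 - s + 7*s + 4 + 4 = 9*a^2 - 38*a - 2*s^2 + s*(7*a + 6) + 8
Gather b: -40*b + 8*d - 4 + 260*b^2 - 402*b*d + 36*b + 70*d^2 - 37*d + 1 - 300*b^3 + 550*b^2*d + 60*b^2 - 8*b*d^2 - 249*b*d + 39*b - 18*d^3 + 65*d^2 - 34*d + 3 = -300*b^3 + b^2*(550*d + 320) + b*(-8*d^2 - 651*d + 35) - 18*d^3 + 135*d^2 - 63*d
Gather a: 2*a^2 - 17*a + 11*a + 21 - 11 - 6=2*a^2 - 6*a + 4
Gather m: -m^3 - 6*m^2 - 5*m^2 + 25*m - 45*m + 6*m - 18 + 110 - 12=-m^3 - 11*m^2 - 14*m + 80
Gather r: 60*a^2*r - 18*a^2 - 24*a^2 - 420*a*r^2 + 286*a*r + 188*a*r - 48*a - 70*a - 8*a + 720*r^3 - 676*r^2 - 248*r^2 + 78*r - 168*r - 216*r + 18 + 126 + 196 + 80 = -42*a^2 - 126*a + 720*r^3 + r^2*(-420*a - 924) + r*(60*a^2 + 474*a - 306) + 420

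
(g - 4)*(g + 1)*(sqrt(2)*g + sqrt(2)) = sqrt(2)*g^3 - 2*sqrt(2)*g^2 - 7*sqrt(2)*g - 4*sqrt(2)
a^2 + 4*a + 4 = (a + 2)^2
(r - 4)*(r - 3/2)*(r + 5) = r^3 - r^2/2 - 43*r/2 + 30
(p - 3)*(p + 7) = p^2 + 4*p - 21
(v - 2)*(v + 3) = v^2 + v - 6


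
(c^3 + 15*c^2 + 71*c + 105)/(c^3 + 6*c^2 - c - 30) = (c + 7)/(c - 2)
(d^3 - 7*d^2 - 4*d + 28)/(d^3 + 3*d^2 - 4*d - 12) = (d - 7)/(d + 3)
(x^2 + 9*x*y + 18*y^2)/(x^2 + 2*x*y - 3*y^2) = (x + 6*y)/(x - y)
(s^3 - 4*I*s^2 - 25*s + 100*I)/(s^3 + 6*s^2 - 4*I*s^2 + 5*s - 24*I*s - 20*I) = (s - 5)/(s + 1)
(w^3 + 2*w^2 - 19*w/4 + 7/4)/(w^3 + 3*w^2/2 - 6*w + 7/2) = (w - 1/2)/(w - 1)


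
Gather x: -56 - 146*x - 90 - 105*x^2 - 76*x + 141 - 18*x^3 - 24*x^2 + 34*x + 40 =-18*x^3 - 129*x^2 - 188*x + 35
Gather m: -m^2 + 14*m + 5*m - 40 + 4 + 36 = -m^2 + 19*m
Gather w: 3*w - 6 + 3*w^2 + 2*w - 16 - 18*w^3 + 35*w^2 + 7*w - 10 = -18*w^3 + 38*w^2 + 12*w - 32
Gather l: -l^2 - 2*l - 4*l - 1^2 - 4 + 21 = -l^2 - 6*l + 16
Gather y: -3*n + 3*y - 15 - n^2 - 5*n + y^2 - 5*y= -n^2 - 8*n + y^2 - 2*y - 15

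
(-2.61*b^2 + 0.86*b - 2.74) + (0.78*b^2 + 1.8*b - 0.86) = -1.83*b^2 + 2.66*b - 3.6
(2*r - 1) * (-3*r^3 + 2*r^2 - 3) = -6*r^4 + 7*r^3 - 2*r^2 - 6*r + 3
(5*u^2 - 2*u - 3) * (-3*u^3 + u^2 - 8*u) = -15*u^5 + 11*u^4 - 33*u^3 + 13*u^2 + 24*u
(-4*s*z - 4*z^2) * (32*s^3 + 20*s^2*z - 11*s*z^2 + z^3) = -128*s^4*z - 208*s^3*z^2 - 36*s^2*z^3 + 40*s*z^4 - 4*z^5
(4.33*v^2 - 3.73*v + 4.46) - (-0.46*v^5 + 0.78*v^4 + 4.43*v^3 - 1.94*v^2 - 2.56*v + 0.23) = 0.46*v^5 - 0.78*v^4 - 4.43*v^3 + 6.27*v^2 - 1.17*v + 4.23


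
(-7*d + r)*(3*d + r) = -21*d^2 - 4*d*r + r^2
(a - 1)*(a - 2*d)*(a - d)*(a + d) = a^4 - 2*a^3*d - a^3 - a^2*d^2 + 2*a^2*d + 2*a*d^3 + a*d^2 - 2*d^3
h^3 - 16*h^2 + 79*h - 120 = (h - 8)*(h - 5)*(h - 3)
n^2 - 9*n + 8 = (n - 8)*(n - 1)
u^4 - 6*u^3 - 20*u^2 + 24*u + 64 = (u - 8)*(u - 2)*(u + 2)^2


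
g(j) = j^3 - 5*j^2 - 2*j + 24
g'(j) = 3*j^2 - 10*j - 2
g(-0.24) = 24.18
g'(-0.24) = 0.57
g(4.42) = 3.83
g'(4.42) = 12.41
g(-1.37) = 14.78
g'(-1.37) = 17.33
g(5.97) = 46.63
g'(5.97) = 45.22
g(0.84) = 19.38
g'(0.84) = -8.28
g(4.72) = 8.32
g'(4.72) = 17.64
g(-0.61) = 23.13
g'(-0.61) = 5.22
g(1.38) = 14.35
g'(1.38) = -10.09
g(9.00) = 330.00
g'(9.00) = 151.00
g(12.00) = 1008.00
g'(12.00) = 310.00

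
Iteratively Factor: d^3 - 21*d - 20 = (d + 4)*(d^2 - 4*d - 5) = (d + 1)*(d + 4)*(d - 5)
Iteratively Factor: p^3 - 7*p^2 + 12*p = (p - 4)*(p^2 - 3*p) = (p - 4)*(p - 3)*(p)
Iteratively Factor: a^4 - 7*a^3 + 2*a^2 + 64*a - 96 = (a + 3)*(a^3 - 10*a^2 + 32*a - 32) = (a - 2)*(a + 3)*(a^2 - 8*a + 16) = (a - 4)*(a - 2)*(a + 3)*(a - 4)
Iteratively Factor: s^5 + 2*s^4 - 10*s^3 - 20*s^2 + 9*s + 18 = (s + 1)*(s^4 + s^3 - 11*s^2 - 9*s + 18) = (s + 1)*(s + 3)*(s^3 - 2*s^2 - 5*s + 6) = (s + 1)*(s + 2)*(s + 3)*(s^2 - 4*s + 3) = (s - 1)*(s + 1)*(s + 2)*(s + 3)*(s - 3)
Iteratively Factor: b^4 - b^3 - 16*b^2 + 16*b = (b - 4)*(b^3 + 3*b^2 - 4*b) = (b - 4)*(b - 1)*(b^2 + 4*b) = (b - 4)*(b - 1)*(b + 4)*(b)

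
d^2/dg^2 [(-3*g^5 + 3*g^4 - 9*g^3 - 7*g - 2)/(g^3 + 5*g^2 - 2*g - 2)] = 2*g*(-3*g^8 - 45*g^7 - 207*g^6 + 378*g^5 + 51*g^4 - 459*g^3 - 419*g^2 - 258*g - 270)/(g^9 + 15*g^8 + 69*g^7 + 59*g^6 - 198*g^5 - 66*g^4 + 124*g^3 + 36*g^2 - 24*g - 8)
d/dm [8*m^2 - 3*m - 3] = 16*m - 3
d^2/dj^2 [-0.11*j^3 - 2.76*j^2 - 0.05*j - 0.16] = -0.66*j - 5.52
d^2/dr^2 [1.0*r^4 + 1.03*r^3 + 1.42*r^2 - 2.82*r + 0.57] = 12.0*r^2 + 6.18*r + 2.84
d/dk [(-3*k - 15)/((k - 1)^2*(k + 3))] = 6*(k^2 + 9*k + 14)/(k^5 + 3*k^4 - 6*k^3 - 10*k^2 + 21*k - 9)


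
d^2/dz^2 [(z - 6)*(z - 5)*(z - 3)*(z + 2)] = 12*z^2 - 72*z + 70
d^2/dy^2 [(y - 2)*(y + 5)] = 2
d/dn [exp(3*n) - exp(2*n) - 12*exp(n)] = (3*exp(2*n) - 2*exp(n) - 12)*exp(n)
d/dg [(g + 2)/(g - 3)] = -5/(g - 3)^2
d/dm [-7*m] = -7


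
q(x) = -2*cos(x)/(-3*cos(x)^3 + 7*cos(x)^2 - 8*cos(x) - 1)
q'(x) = -2*(-9*sin(x)*cos(x)^2 + 14*sin(x)*cos(x) - 8*sin(x))*cos(x)/(-3*cos(x)^3 + 7*cos(x)^2 - 8*cos(x) - 1)^2 + 2*sin(x)/(-3*cos(x)^3 + 7*cos(x)^2 - 8*cos(x) - 1) = 32*(6*cos(x)^3 - 7*cos(x)^2 - 1)*sin(x)/(-41*cos(x) + 14*cos(2*x) - 3*cos(3*x) + 10)^2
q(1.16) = 0.24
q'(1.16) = -0.30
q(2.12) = 0.19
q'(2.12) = -0.21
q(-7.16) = 0.32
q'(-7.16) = 0.22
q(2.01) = 0.22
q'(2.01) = -0.32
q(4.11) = 0.18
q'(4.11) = 0.18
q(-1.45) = 0.13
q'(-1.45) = 0.62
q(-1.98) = 0.23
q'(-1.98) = 0.38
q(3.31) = 0.12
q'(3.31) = 0.02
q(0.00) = 0.40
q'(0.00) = 0.00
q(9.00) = 0.13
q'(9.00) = -0.05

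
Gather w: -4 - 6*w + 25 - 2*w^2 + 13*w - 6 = -2*w^2 + 7*w + 15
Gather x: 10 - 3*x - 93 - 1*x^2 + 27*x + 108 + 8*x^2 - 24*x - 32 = 7*x^2 - 7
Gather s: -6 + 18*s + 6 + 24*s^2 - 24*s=24*s^2 - 6*s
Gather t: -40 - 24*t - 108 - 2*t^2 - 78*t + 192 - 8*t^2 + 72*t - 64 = -10*t^2 - 30*t - 20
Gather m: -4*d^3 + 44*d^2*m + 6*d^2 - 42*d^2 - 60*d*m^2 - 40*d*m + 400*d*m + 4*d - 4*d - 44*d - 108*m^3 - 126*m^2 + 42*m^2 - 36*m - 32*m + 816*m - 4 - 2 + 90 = -4*d^3 - 36*d^2 - 44*d - 108*m^3 + m^2*(-60*d - 84) + m*(44*d^2 + 360*d + 748) + 84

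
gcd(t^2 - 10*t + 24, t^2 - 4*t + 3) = 1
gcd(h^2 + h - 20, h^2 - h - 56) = 1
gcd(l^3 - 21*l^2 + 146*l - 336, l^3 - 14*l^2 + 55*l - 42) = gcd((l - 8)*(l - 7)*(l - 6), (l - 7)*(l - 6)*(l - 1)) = l^2 - 13*l + 42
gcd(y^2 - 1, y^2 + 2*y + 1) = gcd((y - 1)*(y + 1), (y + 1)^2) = y + 1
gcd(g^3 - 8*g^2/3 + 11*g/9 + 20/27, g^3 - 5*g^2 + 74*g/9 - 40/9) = g^2 - 3*g + 20/9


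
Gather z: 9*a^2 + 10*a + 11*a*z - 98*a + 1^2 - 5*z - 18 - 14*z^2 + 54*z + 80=9*a^2 - 88*a - 14*z^2 + z*(11*a + 49) + 63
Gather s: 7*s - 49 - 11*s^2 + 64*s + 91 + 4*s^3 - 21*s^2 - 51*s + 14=4*s^3 - 32*s^2 + 20*s + 56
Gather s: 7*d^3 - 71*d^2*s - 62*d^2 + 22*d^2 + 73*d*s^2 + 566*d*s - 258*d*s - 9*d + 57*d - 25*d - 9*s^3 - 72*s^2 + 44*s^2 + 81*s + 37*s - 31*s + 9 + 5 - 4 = 7*d^3 - 40*d^2 + 23*d - 9*s^3 + s^2*(73*d - 28) + s*(-71*d^2 + 308*d + 87) + 10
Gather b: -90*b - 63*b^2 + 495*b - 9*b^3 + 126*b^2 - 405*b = -9*b^3 + 63*b^2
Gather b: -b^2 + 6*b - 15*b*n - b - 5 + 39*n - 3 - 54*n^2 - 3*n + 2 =-b^2 + b*(5 - 15*n) - 54*n^2 + 36*n - 6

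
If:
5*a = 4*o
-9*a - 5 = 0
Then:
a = -5/9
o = -25/36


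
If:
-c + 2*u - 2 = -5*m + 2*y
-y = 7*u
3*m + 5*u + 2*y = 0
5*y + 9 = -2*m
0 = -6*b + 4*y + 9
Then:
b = 3/58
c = 221/29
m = 27/29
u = 9/29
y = -63/29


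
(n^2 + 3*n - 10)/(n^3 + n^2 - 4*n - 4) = (n + 5)/(n^2 + 3*n + 2)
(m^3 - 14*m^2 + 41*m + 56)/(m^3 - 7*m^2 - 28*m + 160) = (m^2 - 6*m - 7)/(m^2 + m - 20)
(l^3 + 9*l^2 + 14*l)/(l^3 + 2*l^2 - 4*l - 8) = l*(l + 7)/(l^2 - 4)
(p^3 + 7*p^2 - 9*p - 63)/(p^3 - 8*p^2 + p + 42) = (p^2 + 10*p + 21)/(p^2 - 5*p - 14)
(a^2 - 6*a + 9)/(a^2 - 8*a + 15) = (a - 3)/(a - 5)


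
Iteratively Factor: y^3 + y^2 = (y)*(y^2 + y) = y^2*(y + 1)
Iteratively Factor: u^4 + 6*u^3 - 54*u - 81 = (u - 3)*(u^3 + 9*u^2 + 27*u + 27) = (u - 3)*(u + 3)*(u^2 + 6*u + 9) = (u - 3)*(u + 3)^2*(u + 3)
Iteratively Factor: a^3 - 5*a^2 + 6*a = (a)*(a^2 - 5*a + 6) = a*(a - 2)*(a - 3)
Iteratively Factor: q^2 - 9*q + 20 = (q - 5)*(q - 4)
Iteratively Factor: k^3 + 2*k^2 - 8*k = (k + 4)*(k^2 - 2*k) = k*(k + 4)*(k - 2)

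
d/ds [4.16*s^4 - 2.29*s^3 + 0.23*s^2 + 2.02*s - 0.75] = 16.64*s^3 - 6.87*s^2 + 0.46*s + 2.02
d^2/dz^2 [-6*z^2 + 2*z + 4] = -12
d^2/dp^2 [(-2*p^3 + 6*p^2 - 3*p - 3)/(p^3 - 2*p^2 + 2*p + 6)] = 2*(2*p^6 + 3*p^5 + 36*p^4 - 218*p^3 + 198*p^2 - 234*p + 204)/(p^9 - 6*p^8 + 18*p^7 - 14*p^6 - 36*p^5 + 120*p^4 - 28*p^3 - 144*p^2 + 216*p + 216)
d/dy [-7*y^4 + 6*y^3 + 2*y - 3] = -28*y^3 + 18*y^2 + 2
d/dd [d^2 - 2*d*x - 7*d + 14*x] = 2*d - 2*x - 7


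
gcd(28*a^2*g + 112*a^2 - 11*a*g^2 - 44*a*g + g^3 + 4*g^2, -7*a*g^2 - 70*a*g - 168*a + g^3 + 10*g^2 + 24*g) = 7*a*g + 28*a - g^2 - 4*g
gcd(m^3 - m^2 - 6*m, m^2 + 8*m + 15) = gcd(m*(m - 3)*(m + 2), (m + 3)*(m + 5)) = 1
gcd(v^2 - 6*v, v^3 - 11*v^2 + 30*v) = v^2 - 6*v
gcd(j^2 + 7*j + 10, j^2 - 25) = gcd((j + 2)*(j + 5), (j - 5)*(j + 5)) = j + 5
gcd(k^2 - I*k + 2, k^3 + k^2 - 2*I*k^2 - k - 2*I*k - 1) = 1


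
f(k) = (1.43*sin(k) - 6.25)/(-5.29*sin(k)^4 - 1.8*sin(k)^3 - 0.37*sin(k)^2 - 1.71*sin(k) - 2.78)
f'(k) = (1.43*sin(k) - 6.25)*(21.16*sin(k)^3*cos(k) + 5.4*sin(k)^2*cos(k) + 0.74*sin(k)*cos(k) + 1.71*cos(k))/(-5.29*sin(k)^4 - 1.8*sin(k)^3 - 0.37*sin(k)^2 - 1.71*sin(k) - 2.78)^2 + 1.43*cos(k)/(-5.29*sin(k)^4 - 1.8*sin(k)^3 - 0.37*sin(k)^2 - 1.71*sin(k) - 2.78)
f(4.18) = 2.24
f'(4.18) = -2.65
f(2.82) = 1.67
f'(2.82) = 1.83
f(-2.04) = 2.08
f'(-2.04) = -2.33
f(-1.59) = 1.56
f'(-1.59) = -0.08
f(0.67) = 1.03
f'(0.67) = -1.66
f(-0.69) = 3.19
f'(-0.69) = 1.73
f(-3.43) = 1.73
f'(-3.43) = 1.81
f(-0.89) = 2.67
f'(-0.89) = 3.04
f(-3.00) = 2.54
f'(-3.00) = 2.19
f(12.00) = 3.30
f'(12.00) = -0.04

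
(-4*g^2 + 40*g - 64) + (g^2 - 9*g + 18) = -3*g^2 + 31*g - 46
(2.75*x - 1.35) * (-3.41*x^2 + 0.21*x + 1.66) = -9.3775*x^3 + 5.181*x^2 + 4.2815*x - 2.241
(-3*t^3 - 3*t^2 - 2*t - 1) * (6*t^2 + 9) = -18*t^5 - 18*t^4 - 39*t^3 - 33*t^2 - 18*t - 9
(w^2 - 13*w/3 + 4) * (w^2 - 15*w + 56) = w^4 - 58*w^3/3 + 125*w^2 - 908*w/3 + 224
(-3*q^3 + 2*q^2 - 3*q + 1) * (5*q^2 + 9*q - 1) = -15*q^5 - 17*q^4 + 6*q^3 - 24*q^2 + 12*q - 1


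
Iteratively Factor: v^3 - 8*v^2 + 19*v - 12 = (v - 3)*(v^2 - 5*v + 4) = (v - 4)*(v - 3)*(v - 1)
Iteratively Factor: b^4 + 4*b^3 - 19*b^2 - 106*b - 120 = (b + 2)*(b^3 + 2*b^2 - 23*b - 60) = (b - 5)*(b + 2)*(b^2 + 7*b + 12) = (b - 5)*(b + 2)*(b + 4)*(b + 3)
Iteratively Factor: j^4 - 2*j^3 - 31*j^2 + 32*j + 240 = (j + 4)*(j^3 - 6*j^2 - 7*j + 60) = (j + 3)*(j + 4)*(j^2 - 9*j + 20) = (j - 4)*(j + 3)*(j + 4)*(j - 5)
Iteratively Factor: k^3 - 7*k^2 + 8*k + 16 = (k + 1)*(k^2 - 8*k + 16) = (k - 4)*(k + 1)*(k - 4)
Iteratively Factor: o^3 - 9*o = (o + 3)*(o^2 - 3*o) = (o - 3)*(o + 3)*(o)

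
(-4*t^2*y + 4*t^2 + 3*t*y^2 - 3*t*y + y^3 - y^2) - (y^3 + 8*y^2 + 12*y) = -4*t^2*y + 4*t^2 + 3*t*y^2 - 3*t*y - 9*y^2 - 12*y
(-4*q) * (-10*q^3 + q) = 40*q^4 - 4*q^2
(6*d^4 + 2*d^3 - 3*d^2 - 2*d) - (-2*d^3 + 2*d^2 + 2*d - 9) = 6*d^4 + 4*d^3 - 5*d^2 - 4*d + 9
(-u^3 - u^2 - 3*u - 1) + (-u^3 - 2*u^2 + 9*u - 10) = -2*u^3 - 3*u^2 + 6*u - 11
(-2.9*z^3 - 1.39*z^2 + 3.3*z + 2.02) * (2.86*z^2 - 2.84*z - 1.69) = -8.294*z^5 + 4.2606*z^4 + 18.2866*z^3 - 1.2457*z^2 - 11.3138*z - 3.4138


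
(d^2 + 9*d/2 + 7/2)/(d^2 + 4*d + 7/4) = 2*(d + 1)/(2*d + 1)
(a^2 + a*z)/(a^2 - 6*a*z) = (a + z)/(a - 6*z)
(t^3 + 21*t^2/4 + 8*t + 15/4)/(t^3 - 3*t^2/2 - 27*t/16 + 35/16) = 4*(t^2 + 4*t + 3)/(4*t^2 - 11*t + 7)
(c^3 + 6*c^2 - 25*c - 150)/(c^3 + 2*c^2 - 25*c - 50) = (c + 6)/(c + 2)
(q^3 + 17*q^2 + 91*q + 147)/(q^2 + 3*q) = q + 14 + 49/q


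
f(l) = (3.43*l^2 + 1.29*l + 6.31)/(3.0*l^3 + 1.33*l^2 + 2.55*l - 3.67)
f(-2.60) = -0.48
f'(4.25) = -0.07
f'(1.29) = -2.96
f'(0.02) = -1.66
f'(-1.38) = -0.47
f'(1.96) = -0.60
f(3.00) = 0.42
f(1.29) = 1.65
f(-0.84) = -1.15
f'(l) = (6.86*l + 1.29)/(3.0*l^3 + 1.33*l^2 + 2.55*l - 3.67) + (-9.0*l^2 - 2.66*l - 2.55)*(3.43*l^2 + 1.29*l + 6.31)/(3.0*l^3 + 1.33*l^2 + 2.55*l - 3.67)^2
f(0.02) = -1.75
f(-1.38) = -0.88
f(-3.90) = -0.31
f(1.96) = 0.76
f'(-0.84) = -0.48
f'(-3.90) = -0.09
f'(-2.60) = -0.20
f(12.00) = 0.10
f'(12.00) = -0.01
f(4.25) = 0.28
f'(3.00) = -0.17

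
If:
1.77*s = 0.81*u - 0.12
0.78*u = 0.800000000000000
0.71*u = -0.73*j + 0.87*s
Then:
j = -0.52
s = 0.40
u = 1.03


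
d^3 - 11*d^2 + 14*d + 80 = (d - 8)*(d - 5)*(d + 2)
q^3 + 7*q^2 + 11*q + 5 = (q + 1)^2*(q + 5)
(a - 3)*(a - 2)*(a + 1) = a^3 - 4*a^2 + a + 6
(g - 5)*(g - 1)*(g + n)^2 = g^4 + 2*g^3*n - 6*g^3 + g^2*n^2 - 12*g^2*n + 5*g^2 - 6*g*n^2 + 10*g*n + 5*n^2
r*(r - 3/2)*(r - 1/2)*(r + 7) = r^4 + 5*r^3 - 53*r^2/4 + 21*r/4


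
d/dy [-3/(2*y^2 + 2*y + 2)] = 3*(2*y + 1)/(2*(y^2 + y + 1)^2)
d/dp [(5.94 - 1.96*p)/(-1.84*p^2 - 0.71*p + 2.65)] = (-3.6064*p^2 + 21.8592*p - 0.976599999999999)/(3.3856*p^4 + 2.6128*p^3 - 9.2479*p^2 - 3.763*p + 7.0225)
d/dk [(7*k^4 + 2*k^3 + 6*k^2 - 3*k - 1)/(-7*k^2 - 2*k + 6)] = (-98*k^5 - 56*k^4 + 160*k^3 + 3*k^2 + 58*k - 20)/(49*k^4 + 28*k^3 - 80*k^2 - 24*k + 36)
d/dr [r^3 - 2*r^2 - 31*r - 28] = 3*r^2 - 4*r - 31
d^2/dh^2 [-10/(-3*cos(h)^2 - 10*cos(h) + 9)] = 20*(-18*sin(h)^4 + 45*sin(h)^2*cos(h) + 113*sin(h)^2 + 32)/(3*cos(h)^2 + 10*cos(h) - 9)^3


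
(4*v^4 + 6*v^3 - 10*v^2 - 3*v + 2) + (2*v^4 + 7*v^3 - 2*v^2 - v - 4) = 6*v^4 + 13*v^3 - 12*v^2 - 4*v - 2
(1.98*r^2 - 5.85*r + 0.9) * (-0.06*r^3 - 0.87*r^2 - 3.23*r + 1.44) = -0.1188*r^5 - 1.3716*r^4 - 1.3599*r^3 + 20.9637*r^2 - 11.331*r + 1.296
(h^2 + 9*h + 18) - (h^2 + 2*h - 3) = 7*h + 21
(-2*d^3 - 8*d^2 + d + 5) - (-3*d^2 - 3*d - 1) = -2*d^3 - 5*d^2 + 4*d + 6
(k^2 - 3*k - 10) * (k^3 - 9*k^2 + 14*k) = k^5 - 12*k^4 + 31*k^3 + 48*k^2 - 140*k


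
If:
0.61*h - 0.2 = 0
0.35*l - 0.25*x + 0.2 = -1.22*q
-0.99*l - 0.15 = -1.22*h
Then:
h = 0.33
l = 0.25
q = 0.204918032786885*x - 0.236380195396589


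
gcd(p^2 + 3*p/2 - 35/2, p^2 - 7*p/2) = p - 7/2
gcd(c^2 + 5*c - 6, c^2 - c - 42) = c + 6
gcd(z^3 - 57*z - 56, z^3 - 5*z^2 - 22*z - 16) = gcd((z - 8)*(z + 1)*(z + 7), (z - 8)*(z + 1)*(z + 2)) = z^2 - 7*z - 8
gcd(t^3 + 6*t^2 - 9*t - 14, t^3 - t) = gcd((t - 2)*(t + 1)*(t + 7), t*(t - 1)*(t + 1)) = t + 1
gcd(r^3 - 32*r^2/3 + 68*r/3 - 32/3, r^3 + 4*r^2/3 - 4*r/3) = r - 2/3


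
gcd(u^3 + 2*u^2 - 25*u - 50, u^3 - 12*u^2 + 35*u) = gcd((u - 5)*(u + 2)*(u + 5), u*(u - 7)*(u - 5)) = u - 5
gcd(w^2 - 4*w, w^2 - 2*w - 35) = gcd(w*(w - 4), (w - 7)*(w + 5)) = 1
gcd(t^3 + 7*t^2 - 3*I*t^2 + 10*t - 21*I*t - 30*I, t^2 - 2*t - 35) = t + 5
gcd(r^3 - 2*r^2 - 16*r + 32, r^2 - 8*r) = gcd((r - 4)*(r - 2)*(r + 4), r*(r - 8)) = 1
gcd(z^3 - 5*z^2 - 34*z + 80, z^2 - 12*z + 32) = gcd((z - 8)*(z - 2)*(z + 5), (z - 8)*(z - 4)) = z - 8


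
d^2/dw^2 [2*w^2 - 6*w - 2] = 4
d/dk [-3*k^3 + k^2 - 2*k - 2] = -9*k^2 + 2*k - 2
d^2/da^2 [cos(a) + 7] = -cos(a)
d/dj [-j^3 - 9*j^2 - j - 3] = -3*j^2 - 18*j - 1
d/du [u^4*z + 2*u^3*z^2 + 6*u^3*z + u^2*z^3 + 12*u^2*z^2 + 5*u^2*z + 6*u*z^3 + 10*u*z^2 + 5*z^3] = 2*z*(2*u^3 + 3*u^2*z + 9*u^2 + u*z^2 + 12*u*z + 5*u + 3*z^2 + 5*z)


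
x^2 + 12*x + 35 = (x + 5)*(x + 7)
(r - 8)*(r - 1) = r^2 - 9*r + 8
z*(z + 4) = z^2 + 4*z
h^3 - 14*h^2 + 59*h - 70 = (h - 7)*(h - 5)*(h - 2)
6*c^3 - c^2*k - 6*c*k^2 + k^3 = (-6*c + k)*(-c + k)*(c + k)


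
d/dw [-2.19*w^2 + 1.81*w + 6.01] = 1.81 - 4.38*w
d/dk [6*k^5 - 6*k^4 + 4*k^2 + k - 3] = 30*k^4 - 24*k^3 + 8*k + 1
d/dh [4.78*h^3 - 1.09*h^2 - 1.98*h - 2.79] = 14.34*h^2 - 2.18*h - 1.98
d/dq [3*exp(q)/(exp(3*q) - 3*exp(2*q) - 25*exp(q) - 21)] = (-6*exp(3*q) + 9*exp(2*q) - 63)*exp(q)/(exp(6*q) - 6*exp(5*q) - 41*exp(4*q) + 108*exp(3*q) + 751*exp(2*q) + 1050*exp(q) + 441)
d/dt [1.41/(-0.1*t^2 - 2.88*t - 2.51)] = (0.282*t + 4.0608)/(0.1*t^2 + 2.88*t + 2.51)^2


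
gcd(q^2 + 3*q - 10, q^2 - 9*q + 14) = q - 2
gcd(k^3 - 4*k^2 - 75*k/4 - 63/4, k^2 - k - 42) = k - 7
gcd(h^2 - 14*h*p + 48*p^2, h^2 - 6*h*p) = -h + 6*p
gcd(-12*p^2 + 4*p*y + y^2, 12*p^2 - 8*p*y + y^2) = -2*p + y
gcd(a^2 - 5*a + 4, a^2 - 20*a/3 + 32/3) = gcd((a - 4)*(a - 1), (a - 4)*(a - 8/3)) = a - 4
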